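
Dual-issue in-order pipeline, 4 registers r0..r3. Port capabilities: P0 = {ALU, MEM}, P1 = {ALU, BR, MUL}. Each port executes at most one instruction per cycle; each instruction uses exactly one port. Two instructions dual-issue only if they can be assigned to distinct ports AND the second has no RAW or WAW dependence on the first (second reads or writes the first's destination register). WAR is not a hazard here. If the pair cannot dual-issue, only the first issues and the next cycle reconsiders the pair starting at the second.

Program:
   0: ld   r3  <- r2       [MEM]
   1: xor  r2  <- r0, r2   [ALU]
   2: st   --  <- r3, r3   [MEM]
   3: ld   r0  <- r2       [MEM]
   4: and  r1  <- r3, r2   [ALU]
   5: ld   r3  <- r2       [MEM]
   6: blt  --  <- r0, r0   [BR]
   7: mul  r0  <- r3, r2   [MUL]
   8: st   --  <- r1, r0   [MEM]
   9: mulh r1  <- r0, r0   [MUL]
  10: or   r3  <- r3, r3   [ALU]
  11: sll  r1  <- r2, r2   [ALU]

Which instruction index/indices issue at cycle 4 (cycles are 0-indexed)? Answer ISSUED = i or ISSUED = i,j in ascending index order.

ISSUED = 7

0. ld xor @i0&i1  | pair
1. st @i2  | no-port MEM/MEM
2. ld and @i3&i4  | pair
3. ld blt @i5&i6  | pair
4. mul @i7  | RAW r0
5. st mulh @i8&i9  | pair
6. or sll @i10&i11  | pair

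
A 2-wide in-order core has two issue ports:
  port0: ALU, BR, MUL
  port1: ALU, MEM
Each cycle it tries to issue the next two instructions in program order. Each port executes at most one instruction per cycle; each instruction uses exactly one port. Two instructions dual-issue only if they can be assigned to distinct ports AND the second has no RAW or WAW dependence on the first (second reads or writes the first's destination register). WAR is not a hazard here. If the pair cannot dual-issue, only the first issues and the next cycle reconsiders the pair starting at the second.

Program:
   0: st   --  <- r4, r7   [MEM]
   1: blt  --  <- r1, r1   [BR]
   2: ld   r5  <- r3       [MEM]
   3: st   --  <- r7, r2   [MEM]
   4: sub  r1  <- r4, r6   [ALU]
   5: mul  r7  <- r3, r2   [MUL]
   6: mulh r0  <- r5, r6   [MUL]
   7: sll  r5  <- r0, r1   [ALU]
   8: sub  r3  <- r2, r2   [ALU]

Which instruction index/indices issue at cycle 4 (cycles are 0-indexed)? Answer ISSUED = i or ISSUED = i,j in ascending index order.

ISSUED = 6

  cy0 -> i0/i1 (st+blt) pair
  cy1 -> i2 (ld) no-port MEM/MEM
  cy2 -> i3/i4 (st+sub) pair
  cy3 -> i5 (mul) no-port MUL/MUL
  cy4 -> i6 (mulh) RAW r0
  cy5 -> i7/i8 (sll+sub) pair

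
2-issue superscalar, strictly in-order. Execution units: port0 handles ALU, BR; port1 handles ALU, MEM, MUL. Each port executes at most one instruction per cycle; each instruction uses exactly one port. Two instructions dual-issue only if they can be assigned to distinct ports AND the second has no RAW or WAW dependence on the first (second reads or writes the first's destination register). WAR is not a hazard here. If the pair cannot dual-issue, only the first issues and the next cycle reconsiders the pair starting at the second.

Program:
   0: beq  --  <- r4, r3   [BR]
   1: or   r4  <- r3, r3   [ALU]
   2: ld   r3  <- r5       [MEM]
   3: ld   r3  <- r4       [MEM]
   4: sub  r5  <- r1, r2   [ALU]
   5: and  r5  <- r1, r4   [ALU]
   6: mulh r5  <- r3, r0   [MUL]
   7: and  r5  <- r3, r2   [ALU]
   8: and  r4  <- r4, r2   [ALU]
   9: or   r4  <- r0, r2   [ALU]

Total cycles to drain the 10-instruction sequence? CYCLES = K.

CYCLES = 7

0. beq.BR or.ALU @i0/i1  | 2-wide
1. ld.MEM @i2  | no-port MEM/MEM
2. ld.MEM sub.ALU @i3/i4  | 2-wide
3. and.ALU @i5  | WAW r5
4. mulh.MUL @i6  | WAW r5
5. and.ALU and.ALU @i7/i8  | 2-wide
6. or.ALU @i9  | tail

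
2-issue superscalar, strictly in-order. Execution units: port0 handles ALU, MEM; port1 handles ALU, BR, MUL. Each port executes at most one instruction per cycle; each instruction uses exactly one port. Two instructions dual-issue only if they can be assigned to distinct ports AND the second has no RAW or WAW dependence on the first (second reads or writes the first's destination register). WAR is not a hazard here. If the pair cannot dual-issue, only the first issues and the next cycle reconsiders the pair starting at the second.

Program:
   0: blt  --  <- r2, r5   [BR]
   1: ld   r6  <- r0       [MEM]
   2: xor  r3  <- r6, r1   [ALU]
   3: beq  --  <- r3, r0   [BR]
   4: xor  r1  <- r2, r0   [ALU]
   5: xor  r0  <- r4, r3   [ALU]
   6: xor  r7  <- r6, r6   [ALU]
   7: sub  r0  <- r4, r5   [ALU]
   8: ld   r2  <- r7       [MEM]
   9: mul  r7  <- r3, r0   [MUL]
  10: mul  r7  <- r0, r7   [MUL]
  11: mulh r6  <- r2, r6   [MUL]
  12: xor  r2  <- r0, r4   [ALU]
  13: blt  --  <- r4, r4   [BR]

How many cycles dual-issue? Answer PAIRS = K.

PAIRS = 5

c0: i0&i1 blt.BR ld.MEM  dual
c1: i2 xor.ALU  RAW r3
c2: i3&i4 beq.BR xor.ALU  dual
c3: i5&i6 xor.ALU xor.ALU  dual
c4: i7&i8 sub.ALU ld.MEM  dual
c5: i9 mul.MUL  no-port MUL/MUL
c6: i10 mul.MUL  no-port MUL/MUL
c7: i11&i12 mulh.MUL xor.ALU  dual
c8: i13 blt.BR  tail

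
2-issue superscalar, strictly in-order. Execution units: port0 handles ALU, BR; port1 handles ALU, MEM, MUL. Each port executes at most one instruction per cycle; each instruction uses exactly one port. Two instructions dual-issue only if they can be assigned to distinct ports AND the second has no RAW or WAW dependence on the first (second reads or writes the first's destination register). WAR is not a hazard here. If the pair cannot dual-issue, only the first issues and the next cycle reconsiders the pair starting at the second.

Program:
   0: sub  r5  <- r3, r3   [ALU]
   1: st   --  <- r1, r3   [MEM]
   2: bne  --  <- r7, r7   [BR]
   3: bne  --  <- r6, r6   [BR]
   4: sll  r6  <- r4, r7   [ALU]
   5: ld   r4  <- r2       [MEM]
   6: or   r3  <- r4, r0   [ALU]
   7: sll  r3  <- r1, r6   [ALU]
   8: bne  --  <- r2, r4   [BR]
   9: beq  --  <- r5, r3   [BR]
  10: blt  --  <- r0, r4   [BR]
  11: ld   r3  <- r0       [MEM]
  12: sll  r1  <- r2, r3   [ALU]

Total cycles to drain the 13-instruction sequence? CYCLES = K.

CYCLES = 9

#0 head=0: sub.ALU;st.MEM i0&i1 dual
#1 head=2: bne.BR i2 no-port BR/BR
#2 head=3: bne.BR;sll.ALU i3&i4 dual
#3 head=5: ld.MEM i5 RAW r4
#4 head=6: or.ALU i6 WAW r3
#5 head=7: sll.ALU;bne.BR i7&i8 dual
#6 head=9: beq.BR i9 no-port BR/BR
#7 head=10: blt.BR;ld.MEM i10&i11 dual
#8 head=12: sll.ALU i12 tail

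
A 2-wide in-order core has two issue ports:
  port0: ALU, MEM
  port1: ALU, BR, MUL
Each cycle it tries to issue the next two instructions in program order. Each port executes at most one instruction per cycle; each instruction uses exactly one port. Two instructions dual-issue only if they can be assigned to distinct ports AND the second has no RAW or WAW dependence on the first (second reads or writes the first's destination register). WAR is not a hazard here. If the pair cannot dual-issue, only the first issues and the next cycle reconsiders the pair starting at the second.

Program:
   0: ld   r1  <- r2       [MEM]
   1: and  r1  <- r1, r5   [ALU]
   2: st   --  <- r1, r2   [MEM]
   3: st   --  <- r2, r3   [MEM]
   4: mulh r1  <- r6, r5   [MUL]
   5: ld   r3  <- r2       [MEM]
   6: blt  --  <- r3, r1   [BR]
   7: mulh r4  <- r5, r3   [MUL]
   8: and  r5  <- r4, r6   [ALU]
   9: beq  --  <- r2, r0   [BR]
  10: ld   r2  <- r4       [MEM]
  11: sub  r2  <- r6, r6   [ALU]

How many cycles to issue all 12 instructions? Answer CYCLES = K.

t=0 i0:ld ; RAW+WAW r1
t=1 i1:and ; RAW r1
t=2 i2:st ; no-port MEM/MEM
t=3 i3+i4:st;mulh ; pair
t=4 i5:ld ; RAW r3
t=5 i6:blt ; no-port BR/MUL
t=6 i7:mulh ; RAW r4
t=7 i8+i9:and;beq ; pair
t=8 i10:ld ; WAW r2
t=9 i11:sub ; tail

CYCLES = 10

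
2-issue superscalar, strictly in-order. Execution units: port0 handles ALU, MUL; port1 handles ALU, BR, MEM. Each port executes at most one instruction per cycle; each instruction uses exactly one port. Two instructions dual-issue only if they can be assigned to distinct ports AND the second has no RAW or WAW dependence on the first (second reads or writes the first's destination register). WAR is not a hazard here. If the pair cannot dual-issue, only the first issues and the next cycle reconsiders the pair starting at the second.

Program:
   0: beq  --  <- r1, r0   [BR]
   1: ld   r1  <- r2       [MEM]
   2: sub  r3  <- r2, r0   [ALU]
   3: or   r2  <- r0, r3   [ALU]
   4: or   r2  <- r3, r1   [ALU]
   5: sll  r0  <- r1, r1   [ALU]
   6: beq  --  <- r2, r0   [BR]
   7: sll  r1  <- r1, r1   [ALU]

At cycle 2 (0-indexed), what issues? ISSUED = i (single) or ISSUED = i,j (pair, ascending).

ISSUED = 3

t=0 i0:beq.BR ; no-port BR/MEM
t=1 i1&i2:ld.MEM sub.ALU ; dual
t=2 i3:or.ALU ; WAW r2
t=3 i4&i5:or.ALU sll.ALU ; dual
t=4 i6&i7:beq.BR sll.ALU ; dual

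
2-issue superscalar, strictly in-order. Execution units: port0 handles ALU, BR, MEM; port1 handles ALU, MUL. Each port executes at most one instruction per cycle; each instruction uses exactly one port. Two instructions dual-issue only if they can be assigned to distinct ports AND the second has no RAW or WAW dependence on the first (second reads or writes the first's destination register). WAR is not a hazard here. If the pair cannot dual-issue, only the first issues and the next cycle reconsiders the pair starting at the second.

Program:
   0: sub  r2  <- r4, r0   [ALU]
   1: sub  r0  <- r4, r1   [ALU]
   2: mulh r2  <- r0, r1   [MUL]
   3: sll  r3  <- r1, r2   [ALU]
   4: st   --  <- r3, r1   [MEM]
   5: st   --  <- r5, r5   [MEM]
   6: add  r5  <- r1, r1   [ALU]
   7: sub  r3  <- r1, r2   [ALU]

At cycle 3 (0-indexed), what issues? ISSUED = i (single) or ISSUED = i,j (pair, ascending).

ISSUED = 4

0. sub.ALU;sub.ALU @i0+i1  | 2-wide
1. mulh.MUL @i2  | RAW r2
2. sll.ALU @i3  | RAW r3
3. st.MEM @i4  | no-port MEM/MEM
4. st.MEM;add.ALU @i5+i6  | 2-wide
5. sub.ALU @i7  | tail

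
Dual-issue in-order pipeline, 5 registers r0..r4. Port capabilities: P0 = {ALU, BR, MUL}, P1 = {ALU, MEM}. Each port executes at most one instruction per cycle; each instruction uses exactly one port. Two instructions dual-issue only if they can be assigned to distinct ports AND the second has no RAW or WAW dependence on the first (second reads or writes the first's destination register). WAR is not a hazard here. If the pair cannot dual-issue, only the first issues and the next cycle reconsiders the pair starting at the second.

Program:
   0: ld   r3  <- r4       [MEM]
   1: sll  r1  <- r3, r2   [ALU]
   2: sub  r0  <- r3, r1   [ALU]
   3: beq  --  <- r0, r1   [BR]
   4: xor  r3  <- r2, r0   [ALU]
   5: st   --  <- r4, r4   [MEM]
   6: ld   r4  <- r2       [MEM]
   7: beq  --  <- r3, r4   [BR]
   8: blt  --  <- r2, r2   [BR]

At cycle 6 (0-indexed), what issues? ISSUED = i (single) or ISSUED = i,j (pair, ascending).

[0] i0  ld  -- RAW r3
[1] i1  sll  -- RAW r1
[2] i2  sub  -- RAW r0
[3] i3,i4  beq+xor  -- 2-wide
[4] i5  st  -- no-port MEM/MEM
[5] i6  ld  -- RAW r4
[6] i7  beq  -- no-port BR/BR
[7] i8  blt  -- tail

ISSUED = 7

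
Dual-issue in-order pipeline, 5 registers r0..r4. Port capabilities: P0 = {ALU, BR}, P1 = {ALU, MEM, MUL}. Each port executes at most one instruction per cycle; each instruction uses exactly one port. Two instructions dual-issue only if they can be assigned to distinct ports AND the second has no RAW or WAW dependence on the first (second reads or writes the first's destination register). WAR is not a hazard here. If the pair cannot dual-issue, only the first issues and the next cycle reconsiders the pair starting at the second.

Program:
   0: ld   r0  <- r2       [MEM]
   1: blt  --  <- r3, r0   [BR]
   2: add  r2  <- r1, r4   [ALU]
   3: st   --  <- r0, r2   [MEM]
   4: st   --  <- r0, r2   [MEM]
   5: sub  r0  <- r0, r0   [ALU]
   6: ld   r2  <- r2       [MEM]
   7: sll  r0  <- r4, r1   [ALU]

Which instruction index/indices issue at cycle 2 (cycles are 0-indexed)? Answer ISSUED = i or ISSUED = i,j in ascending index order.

0. ld @i0  | RAW r0
1. blt/add @i1&i2  | pair
2. st @i3  | no-port MEM/MEM
3. st/sub @i4&i5  | pair
4. ld/sll @i6&i7  | pair

ISSUED = 3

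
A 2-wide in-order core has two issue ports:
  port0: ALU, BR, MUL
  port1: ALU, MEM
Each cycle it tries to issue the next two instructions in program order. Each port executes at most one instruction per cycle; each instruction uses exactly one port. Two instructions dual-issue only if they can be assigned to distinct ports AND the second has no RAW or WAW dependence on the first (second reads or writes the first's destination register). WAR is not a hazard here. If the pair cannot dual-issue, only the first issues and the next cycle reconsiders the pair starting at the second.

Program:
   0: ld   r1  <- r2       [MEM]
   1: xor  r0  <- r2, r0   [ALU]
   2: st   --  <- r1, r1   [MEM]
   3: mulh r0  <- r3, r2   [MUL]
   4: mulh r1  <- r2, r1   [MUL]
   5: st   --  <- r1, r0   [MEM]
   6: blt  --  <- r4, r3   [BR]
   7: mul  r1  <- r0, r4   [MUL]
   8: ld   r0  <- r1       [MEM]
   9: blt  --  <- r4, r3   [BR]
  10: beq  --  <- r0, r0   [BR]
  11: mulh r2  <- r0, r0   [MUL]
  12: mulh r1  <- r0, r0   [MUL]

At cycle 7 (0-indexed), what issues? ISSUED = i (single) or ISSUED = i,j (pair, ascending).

ISSUED = 11

#0 head=0: ld.MEM xor.ALU i0,i1 2-wide
#1 head=2: st.MEM mulh.MUL i2,i3 2-wide
#2 head=4: mulh.MUL i4 RAW r1
#3 head=5: st.MEM blt.BR i5,i6 2-wide
#4 head=7: mul.MUL i7 RAW r1
#5 head=8: ld.MEM blt.BR i8,i9 2-wide
#6 head=10: beq.BR i10 no-port BR/MUL
#7 head=11: mulh.MUL i11 no-port MUL/MUL
#8 head=12: mulh.MUL i12 tail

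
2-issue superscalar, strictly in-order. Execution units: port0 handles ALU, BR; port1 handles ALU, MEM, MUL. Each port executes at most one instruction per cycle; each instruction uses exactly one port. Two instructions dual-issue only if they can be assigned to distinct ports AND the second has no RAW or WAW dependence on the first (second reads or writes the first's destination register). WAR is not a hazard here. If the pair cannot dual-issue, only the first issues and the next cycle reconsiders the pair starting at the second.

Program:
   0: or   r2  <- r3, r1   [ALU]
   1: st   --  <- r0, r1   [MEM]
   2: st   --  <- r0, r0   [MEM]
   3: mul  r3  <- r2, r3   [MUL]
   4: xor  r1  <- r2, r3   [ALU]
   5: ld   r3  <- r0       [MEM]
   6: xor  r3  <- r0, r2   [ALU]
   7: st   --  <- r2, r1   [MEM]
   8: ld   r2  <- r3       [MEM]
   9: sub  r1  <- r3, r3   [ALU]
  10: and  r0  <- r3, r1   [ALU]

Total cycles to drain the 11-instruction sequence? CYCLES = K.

0. or+st @i0+i1  | pair
1. st @i2  | no-port MEM/MUL
2. mul @i3  | RAW r3
3. xor+ld @i4+i5  | pair
4. xor+st @i6+i7  | pair
5. ld+sub @i8+i9  | pair
6. and @i10  | tail

CYCLES = 7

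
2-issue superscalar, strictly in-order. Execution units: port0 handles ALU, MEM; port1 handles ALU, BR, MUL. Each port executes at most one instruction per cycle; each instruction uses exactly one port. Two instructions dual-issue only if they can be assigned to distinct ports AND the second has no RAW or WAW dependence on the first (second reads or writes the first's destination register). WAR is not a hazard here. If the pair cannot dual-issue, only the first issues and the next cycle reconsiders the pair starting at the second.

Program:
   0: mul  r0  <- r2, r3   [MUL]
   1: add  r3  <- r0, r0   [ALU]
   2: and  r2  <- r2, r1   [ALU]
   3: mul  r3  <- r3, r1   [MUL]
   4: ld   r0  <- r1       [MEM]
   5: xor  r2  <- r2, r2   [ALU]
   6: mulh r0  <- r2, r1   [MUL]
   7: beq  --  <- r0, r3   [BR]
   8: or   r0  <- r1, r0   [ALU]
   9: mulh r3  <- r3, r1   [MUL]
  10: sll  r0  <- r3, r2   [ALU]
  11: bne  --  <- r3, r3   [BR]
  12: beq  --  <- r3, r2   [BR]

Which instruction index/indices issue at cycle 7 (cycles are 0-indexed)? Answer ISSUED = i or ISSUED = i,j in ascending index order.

0. mul.MUL @i0  | RAW r0
1. add.ALU/and.ALU @i1,i2  | dual
2. mul.MUL/ld.MEM @i3,i4  | dual
3. xor.ALU @i5  | RAW r2
4. mulh.MUL @i6  | no-port MUL/BR
5. beq.BR/or.ALU @i7,i8  | dual
6. mulh.MUL @i9  | RAW r3
7. sll.ALU/bne.BR @i10,i11  | dual
8. beq.BR @i12  | tail

ISSUED = 10,11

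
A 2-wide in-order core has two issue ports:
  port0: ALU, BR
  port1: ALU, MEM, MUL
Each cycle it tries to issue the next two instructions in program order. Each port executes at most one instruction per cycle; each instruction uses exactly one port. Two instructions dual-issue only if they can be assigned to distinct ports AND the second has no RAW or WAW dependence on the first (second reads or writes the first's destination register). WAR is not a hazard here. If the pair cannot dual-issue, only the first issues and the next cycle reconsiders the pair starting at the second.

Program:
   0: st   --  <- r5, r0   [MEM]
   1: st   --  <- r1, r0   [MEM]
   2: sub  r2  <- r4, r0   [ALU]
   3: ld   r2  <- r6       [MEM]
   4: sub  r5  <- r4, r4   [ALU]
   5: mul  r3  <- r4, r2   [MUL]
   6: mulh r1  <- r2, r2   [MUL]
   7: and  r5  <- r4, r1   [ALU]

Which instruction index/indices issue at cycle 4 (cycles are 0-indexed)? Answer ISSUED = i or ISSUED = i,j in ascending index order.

t=0 i0:st ; no-port MEM/MEM
t=1 i1+i2:st;sub ; 2-wide
t=2 i3+i4:ld;sub ; 2-wide
t=3 i5:mul ; no-port MUL/MUL
t=4 i6:mulh ; RAW r1
t=5 i7:and ; tail

ISSUED = 6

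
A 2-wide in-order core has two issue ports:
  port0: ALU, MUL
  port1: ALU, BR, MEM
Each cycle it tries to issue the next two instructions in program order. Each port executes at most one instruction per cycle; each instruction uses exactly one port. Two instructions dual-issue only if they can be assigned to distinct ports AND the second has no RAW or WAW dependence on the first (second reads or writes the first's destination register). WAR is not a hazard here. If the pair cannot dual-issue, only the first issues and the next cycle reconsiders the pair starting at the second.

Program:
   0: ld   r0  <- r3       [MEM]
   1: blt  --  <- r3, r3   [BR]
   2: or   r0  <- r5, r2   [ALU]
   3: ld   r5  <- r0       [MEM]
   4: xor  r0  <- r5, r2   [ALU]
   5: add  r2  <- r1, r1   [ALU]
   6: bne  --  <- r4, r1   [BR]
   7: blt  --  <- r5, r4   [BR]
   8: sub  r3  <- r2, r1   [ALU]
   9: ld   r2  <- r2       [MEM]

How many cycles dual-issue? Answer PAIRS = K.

PAIRS = 3

0. ld @i0  | no-port MEM/BR
1. blt/or @i1+i2  | pair
2. ld @i3  | RAW r5
3. xor/add @i4+i5  | pair
4. bne @i6  | no-port BR/BR
5. blt/sub @i7+i8  | pair
6. ld @i9  | tail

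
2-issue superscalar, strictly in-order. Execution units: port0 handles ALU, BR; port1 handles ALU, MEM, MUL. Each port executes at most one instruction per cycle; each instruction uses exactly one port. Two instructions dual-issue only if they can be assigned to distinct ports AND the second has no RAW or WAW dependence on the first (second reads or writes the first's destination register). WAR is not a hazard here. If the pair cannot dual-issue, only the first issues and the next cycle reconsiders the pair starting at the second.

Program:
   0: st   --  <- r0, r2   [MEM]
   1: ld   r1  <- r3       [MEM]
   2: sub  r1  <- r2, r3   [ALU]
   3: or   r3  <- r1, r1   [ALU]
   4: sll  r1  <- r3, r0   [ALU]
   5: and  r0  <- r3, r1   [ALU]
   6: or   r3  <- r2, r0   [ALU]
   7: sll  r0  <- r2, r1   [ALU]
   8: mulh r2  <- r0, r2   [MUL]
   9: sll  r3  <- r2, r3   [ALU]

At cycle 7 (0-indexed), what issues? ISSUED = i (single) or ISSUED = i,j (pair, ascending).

ISSUED = 8

  cy0 -> i0 (st) no-port MEM/MEM
  cy1 -> i1 (ld) WAW r1
  cy2 -> i2 (sub) RAW r1
  cy3 -> i3 (or) RAW r3
  cy4 -> i4 (sll) RAW r1
  cy5 -> i5 (and) RAW r0
  cy6 -> i6&i7 (or;sll) 2-wide
  cy7 -> i8 (mulh) RAW r2
  cy8 -> i9 (sll) tail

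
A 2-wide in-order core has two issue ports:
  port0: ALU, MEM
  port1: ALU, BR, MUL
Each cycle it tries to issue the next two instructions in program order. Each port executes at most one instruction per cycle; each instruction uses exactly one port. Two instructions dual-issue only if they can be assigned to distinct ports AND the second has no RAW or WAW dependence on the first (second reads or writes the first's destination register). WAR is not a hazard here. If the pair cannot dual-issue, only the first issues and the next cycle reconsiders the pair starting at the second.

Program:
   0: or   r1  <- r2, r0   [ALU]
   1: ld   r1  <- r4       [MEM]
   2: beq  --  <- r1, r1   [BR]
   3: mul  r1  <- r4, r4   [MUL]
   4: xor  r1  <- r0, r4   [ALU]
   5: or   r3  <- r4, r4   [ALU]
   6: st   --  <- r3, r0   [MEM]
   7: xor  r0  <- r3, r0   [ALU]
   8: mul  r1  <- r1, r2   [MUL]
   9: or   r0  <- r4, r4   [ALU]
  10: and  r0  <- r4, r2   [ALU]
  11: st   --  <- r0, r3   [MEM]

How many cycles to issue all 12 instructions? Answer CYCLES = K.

CYCLES = 9

[0] i0  or  -- WAW r1
[1] i1  ld  -- RAW r1
[2] i2  beq  -- no-port BR/MUL
[3] i3  mul  -- WAW r1
[4] i4+i5  xor;or  -- pair
[5] i6+i7  st;xor  -- pair
[6] i8+i9  mul;or  -- pair
[7] i10  and  -- RAW r0
[8] i11  st  -- tail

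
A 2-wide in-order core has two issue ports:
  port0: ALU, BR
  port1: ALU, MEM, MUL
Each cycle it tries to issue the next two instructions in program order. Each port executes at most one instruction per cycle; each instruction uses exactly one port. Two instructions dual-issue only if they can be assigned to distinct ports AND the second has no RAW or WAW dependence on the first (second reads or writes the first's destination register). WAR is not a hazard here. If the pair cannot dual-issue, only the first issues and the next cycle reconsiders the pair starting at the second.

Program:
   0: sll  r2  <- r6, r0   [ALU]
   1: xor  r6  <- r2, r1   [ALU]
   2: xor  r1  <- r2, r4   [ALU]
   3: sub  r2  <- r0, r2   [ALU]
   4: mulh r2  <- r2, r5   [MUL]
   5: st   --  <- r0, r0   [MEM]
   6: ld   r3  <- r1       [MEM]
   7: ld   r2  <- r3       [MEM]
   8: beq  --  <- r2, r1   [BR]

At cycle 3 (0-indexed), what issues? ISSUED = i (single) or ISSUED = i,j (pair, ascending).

[0] i0  sll.ALU  -- RAW r2
[1] i1,i2  xor.ALU xor.ALU  -- 2-wide
[2] i3  sub.ALU  -- RAW+WAW r2
[3] i4  mulh.MUL  -- no-port MUL/MEM
[4] i5  st.MEM  -- no-port MEM/MEM
[5] i6  ld.MEM  -- no-port MEM/MEM
[6] i7  ld.MEM  -- RAW r2
[7] i8  beq.BR  -- tail

ISSUED = 4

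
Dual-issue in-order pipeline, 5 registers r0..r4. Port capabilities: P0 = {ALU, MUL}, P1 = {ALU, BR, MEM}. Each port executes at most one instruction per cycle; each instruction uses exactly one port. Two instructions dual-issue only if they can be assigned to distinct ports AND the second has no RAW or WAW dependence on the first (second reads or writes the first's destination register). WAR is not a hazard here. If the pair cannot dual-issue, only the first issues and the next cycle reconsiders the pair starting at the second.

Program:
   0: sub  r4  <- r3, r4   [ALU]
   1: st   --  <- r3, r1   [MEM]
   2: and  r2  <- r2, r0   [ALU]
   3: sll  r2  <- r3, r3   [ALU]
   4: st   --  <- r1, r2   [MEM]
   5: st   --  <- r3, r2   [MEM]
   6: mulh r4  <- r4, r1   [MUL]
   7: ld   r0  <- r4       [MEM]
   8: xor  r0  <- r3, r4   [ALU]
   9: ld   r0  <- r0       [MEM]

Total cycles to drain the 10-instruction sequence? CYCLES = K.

[0] i0+i1  sub.ALU/st.MEM  -- pair
[1] i2  and.ALU  -- WAW r2
[2] i3  sll.ALU  -- RAW r2
[3] i4  st.MEM  -- no-port MEM/MEM
[4] i5+i6  st.MEM/mulh.MUL  -- pair
[5] i7  ld.MEM  -- WAW r0
[6] i8  xor.ALU  -- RAW+WAW r0
[7] i9  ld.MEM  -- tail

CYCLES = 8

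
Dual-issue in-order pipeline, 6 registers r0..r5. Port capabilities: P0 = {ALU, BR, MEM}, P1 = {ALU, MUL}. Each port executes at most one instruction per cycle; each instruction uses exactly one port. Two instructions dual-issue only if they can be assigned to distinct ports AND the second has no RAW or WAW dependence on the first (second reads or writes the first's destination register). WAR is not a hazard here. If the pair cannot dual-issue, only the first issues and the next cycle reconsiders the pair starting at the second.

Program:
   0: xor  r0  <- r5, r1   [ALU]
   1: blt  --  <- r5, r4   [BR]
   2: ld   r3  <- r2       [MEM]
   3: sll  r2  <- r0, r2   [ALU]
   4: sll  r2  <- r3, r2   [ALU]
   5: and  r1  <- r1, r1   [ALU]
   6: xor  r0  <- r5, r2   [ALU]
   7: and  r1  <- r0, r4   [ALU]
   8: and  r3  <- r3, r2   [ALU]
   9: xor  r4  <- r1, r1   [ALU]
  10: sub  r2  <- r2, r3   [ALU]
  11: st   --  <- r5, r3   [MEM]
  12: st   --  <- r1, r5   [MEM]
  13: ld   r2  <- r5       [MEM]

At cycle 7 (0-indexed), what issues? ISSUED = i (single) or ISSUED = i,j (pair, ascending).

c0: i0&i1 xor.ALU+blt.BR  pair
c1: i2&i3 ld.MEM+sll.ALU  pair
c2: i4&i5 sll.ALU+and.ALU  pair
c3: i6 xor.ALU  RAW r0
c4: i7&i8 and.ALU+and.ALU  pair
c5: i9&i10 xor.ALU+sub.ALU  pair
c6: i11 st.MEM  no-port MEM/MEM
c7: i12 st.MEM  no-port MEM/MEM
c8: i13 ld.MEM  tail

ISSUED = 12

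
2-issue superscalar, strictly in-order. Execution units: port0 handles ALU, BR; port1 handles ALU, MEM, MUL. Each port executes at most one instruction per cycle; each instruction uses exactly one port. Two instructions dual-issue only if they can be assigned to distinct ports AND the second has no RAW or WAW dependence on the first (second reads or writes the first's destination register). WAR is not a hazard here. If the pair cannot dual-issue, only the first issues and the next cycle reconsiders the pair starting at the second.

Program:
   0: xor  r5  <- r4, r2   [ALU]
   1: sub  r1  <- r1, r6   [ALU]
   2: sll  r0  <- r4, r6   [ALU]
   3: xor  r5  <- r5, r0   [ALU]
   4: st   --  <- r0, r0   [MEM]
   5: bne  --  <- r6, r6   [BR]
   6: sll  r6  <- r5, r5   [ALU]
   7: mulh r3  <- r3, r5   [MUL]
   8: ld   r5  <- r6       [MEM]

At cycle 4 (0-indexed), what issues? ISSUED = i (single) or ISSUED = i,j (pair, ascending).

c0: i0/i1 xor.ALU;sub.ALU  2-wide
c1: i2 sll.ALU  RAW r0
c2: i3/i4 xor.ALU;st.MEM  2-wide
c3: i5/i6 bne.BR;sll.ALU  2-wide
c4: i7 mulh.MUL  no-port MUL/MEM
c5: i8 ld.MEM  tail

ISSUED = 7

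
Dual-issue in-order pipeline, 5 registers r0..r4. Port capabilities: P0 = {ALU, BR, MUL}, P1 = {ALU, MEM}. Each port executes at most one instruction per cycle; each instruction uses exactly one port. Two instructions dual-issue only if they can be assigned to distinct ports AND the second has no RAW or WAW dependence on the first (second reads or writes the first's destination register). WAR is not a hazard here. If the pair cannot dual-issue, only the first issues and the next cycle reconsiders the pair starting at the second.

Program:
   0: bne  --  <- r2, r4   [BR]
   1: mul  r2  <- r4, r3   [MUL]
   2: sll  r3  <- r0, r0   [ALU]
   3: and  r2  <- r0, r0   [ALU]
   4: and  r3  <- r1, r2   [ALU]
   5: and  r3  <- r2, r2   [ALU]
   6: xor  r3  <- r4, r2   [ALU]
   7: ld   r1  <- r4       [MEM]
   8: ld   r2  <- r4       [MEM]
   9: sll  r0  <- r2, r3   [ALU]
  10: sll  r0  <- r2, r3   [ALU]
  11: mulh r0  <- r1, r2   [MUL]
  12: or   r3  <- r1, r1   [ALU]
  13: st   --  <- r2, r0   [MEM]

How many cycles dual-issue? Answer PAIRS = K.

PAIRS = 3

c0: i0 bne.BR  no-port BR/MUL
c1: i1/i2 mul.MUL sll.ALU  pair
c2: i3 and.ALU  RAW r2
c3: i4 and.ALU  WAW r3
c4: i5 and.ALU  WAW r3
c5: i6/i7 xor.ALU ld.MEM  pair
c6: i8 ld.MEM  RAW r2
c7: i9 sll.ALU  WAW r0
c8: i10 sll.ALU  WAW r0
c9: i11/i12 mulh.MUL or.ALU  pair
c10: i13 st.MEM  tail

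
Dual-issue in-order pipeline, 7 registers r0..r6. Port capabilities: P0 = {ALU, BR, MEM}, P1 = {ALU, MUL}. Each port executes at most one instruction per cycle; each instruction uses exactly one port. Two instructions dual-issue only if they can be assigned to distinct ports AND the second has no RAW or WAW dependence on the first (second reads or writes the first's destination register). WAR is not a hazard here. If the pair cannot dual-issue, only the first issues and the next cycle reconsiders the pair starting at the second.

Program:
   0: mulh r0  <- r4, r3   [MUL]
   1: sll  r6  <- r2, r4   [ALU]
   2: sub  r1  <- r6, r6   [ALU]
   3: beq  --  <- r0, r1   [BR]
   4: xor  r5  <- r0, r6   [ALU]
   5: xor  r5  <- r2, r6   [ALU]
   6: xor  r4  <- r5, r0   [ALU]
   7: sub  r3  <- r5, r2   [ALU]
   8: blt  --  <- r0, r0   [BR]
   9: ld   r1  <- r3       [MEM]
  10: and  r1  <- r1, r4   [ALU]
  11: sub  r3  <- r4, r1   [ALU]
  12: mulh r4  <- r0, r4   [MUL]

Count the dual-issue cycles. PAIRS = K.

PAIRS = 4

[0] i0&i1  mulh.MUL;sll.ALU  -- 2-wide
[1] i2  sub.ALU  -- RAW r1
[2] i3&i4  beq.BR;xor.ALU  -- 2-wide
[3] i5  xor.ALU  -- RAW r5
[4] i6&i7  xor.ALU;sub.ALU  -- 2-wide
[5] i8  blt.BR  -- no-port BR/MEM
[6] i9  ld.MEM  -- RAW+WAW r1
[7] i10  and.ALU  -- RAW r1
[8] i11&i12  sub.ALU;mulh.MUL  -- 2-wide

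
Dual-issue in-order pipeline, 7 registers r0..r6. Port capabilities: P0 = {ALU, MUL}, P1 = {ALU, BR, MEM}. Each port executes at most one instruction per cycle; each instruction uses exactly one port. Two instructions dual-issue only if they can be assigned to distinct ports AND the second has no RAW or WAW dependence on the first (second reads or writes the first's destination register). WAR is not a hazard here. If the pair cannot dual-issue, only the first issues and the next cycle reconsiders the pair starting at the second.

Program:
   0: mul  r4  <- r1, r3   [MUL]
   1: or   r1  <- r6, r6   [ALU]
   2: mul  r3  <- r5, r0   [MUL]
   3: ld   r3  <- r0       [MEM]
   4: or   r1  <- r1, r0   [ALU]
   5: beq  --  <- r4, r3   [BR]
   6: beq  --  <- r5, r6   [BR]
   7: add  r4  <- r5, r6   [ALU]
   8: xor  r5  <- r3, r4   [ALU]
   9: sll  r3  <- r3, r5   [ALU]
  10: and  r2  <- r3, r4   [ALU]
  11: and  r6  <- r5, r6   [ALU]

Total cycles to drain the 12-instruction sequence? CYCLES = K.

CYCLES = 8

[0] i0,i1  mul or  -- pair
[1] i2  mul  -- WAW r3
[2] i3,i4  ld or  -- pair
[3] i5  beq  -- no-port BR/BR
[4] i6,i7  beq add  -- pair
[5] i8  xor  -- RAW r5
[6] i9  sll  -- RAW r3
[7] i10,i11  and and  -- pair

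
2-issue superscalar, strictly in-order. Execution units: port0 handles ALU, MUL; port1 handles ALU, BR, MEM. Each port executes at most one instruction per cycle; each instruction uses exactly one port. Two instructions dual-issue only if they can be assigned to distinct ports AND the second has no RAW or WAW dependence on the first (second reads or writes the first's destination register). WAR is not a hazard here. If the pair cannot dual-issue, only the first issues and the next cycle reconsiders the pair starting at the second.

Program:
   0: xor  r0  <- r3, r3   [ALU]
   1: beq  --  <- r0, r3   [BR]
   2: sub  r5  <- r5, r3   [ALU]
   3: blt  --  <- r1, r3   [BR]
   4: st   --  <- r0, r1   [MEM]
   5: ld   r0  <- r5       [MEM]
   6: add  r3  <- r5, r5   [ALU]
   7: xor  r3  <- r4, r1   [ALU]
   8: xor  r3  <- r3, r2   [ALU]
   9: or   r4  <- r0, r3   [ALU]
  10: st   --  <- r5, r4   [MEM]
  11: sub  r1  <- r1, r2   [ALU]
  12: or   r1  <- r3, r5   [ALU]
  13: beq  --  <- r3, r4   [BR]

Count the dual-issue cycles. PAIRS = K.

PAIRS = 4

#0 head=0: xor.ALU i0 RAW r0
#1 head=1: beq.BR+sub.ALU i1+i2 dual
#2 head=3: blt.BR i3 no-port BR/MEM
#3 head=4: st.MEM i4 no-port MEM/MEM
#4 head=5: ld.MEM+add.ALU i5+i6 dual
#5 head=7: xor.ALU i7 RAW+WAW r3
#6 head=8: xor.ALU i8 RAW r3
#7 head=9: or.ALU i9 RAW r4
#8 head=10: st.MEM+sub.ALU i10+i11 dual
#9 head=12: or.ALU+beq.BR i12+i13 dual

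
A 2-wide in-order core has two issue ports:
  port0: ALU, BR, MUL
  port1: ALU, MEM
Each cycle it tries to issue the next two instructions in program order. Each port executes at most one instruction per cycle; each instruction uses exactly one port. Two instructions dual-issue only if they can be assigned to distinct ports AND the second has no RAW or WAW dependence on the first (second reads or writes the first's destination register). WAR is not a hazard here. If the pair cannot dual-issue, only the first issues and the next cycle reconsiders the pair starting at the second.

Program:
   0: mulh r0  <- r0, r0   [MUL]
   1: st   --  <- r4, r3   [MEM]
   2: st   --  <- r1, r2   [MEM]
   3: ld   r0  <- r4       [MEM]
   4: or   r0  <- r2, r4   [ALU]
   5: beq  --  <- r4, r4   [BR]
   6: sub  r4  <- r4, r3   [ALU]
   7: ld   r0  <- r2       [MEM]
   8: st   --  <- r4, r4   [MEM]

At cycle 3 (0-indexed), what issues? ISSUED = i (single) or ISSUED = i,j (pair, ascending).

ISSUED = 4,5

#0 head=0: mulh/st i0/i1 dual
#1 head=2: st i2 no-port MEM/MEM
#2 head=3: ld i3 WAW r0
#3 head=4: or/beq i4/i5 dual
#4 head=6: sub/ld i6/i7 dual
#5 head=8: st i8 tail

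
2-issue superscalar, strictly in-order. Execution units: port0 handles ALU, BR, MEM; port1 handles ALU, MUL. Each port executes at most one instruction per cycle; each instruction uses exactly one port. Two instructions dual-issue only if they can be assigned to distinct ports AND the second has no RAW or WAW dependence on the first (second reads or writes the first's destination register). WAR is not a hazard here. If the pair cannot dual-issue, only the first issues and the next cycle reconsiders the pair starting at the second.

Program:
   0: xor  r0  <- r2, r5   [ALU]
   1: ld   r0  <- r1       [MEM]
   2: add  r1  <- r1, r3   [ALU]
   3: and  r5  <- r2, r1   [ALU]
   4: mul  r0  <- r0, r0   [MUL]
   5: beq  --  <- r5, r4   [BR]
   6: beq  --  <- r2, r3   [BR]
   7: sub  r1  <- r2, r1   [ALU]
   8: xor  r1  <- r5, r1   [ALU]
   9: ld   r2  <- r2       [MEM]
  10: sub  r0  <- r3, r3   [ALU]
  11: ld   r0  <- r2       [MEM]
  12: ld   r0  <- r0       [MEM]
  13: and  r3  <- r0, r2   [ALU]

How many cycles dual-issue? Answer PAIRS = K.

t=0 i0:xor ; WAW r0
t=1 i1&i2:ld;add ; dual
t=2 i3&i4:and;mul ; dual
t=3 i5:beq ; no-port BR/BR
t=4 i6&i7:beq;sub ; dual
t=5 i8&i9:xor;ld ; dual
t=6 i10:sub ; WAW r0
t=7 i11:ld ; no-port MEM/MEM
t=8 i12:ld ; RAW r0
t=9 i13:and ; tail

PAIRS = 4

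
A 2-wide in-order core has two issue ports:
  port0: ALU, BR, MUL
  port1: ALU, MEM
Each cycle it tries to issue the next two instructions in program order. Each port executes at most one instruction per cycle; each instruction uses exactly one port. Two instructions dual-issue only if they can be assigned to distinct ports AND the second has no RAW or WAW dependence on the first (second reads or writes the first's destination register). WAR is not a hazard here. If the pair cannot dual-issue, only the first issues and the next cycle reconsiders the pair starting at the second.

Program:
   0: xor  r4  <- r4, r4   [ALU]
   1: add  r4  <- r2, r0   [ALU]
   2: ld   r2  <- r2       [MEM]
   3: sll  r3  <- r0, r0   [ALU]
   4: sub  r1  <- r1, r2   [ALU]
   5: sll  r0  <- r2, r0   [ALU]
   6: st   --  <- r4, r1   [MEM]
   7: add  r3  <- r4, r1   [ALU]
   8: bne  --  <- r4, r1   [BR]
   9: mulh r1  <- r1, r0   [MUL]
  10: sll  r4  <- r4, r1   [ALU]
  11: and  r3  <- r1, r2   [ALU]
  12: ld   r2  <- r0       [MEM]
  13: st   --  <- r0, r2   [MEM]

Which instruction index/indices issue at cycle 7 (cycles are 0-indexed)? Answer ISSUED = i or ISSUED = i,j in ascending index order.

t=0 i0:xor.ALU ; WAW r4
t=1 i1,i2:add.ALU+ld.MEM ; dual
t=2 i3,i4:sll.ALU+sub.ALU ; dual
t=3 i5,i6:sll.ALU+st.MEM ; dual
t=4 i7,i8:add.ALU+bne.BR ; dual
t=5 i9:mulh.MUL ; RAW r1
t=6 i10,i11:sll.ALU+and.ALU ; dual
t=7 i12:ld.MEM ; no-port MEM/MEM
t=8 i13:st.MEM ; tail

ISSUED = 12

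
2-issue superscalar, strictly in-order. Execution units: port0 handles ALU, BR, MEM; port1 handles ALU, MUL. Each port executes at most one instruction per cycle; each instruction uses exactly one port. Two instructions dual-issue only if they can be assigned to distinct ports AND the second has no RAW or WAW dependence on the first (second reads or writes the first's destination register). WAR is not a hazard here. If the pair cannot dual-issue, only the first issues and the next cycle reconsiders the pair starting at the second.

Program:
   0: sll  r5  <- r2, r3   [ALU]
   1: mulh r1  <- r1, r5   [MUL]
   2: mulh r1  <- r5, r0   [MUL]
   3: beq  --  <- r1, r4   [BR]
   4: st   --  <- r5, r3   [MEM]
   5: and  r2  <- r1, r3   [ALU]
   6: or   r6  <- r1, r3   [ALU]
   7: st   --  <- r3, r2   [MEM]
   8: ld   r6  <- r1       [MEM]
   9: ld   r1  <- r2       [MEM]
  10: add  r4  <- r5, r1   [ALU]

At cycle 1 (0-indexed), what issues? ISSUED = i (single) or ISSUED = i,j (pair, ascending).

[0] i0  sll  -- RAW r5
[1] i1  mulh  -- no-port MUL/MUL
[2] i2  mulh  -- RAW r1
[3] i3  beq  -- no-port BR/MEM
[4] i4&i5  st;and  -- pair
[5] i6&i7  or;st  -- pair
[6] i8  ld  -- no-port MEM/MEM
[7] i9  ld  -- RAW r1
[8] i10  add  -- tail

ISSUED = 1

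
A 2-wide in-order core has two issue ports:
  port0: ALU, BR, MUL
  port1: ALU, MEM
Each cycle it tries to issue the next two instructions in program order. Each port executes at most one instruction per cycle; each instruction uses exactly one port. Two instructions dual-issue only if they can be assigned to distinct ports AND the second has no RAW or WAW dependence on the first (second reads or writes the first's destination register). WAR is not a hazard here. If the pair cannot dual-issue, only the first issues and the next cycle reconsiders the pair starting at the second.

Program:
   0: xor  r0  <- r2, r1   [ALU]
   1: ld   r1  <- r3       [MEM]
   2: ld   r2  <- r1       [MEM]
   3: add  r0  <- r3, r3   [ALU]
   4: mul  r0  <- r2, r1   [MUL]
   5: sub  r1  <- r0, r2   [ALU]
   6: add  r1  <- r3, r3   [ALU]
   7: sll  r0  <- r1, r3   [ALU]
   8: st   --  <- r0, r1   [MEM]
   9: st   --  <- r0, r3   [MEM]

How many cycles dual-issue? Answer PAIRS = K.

PAIRS = 2

  cy0 -> i0,i1 (xor.ALU/ld.MEM) pair
  cy1 -> i2,i3 (ld.MEM/add.ALU) pair
  cy2 -> i4 (mul.MUL) RAW r0
  cy3 -> i5 (sub.ALU) WAW r1
  cy4 -> i6 (add.ALU) RAW r1
  cy5 -> i7 (sll.ALU) RAW r0
  cy6 -> i8 (st.MEM) no-port MEM/MEM
  cy7 -> i9 (st.MEM) tail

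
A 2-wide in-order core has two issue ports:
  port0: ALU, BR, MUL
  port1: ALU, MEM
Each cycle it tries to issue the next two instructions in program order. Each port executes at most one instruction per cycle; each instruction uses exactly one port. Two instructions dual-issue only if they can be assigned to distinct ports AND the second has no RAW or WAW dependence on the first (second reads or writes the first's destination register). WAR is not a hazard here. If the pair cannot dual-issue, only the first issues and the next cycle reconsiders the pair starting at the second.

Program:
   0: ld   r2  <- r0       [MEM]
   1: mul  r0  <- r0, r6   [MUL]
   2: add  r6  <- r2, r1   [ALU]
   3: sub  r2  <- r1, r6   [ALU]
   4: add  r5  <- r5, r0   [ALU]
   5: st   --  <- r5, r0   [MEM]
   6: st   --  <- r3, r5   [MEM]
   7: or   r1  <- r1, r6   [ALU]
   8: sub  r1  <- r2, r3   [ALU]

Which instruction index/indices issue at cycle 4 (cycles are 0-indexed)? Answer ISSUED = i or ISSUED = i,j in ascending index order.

ISSUED = 6,7

#0 head=0: ld+mul i0,i1 pair
#1 head=2: add i2 RAW r6
#2 head=3: sub+add i3,i4 pair
#3 head=5: st i5 no-port MEM/MEM
#4 head=6: st+or i6,i7 pair
#5 head=8: sub i8 tail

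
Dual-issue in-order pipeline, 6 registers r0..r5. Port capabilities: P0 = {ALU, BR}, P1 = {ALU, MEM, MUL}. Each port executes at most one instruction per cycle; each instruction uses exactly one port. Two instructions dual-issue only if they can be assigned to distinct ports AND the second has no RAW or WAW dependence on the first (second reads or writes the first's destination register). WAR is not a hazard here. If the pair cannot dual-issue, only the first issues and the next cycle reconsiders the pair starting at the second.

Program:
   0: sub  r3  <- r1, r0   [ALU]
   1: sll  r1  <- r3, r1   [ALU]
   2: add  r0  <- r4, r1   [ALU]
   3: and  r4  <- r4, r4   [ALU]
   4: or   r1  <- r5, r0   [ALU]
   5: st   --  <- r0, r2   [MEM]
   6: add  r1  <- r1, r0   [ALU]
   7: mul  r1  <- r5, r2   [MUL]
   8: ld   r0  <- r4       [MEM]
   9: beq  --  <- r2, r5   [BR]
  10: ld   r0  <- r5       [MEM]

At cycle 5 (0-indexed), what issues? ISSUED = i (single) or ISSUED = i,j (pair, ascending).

ISSUED = 7

#0 head=0: sub i0 RAW r3
#1 head=1: sll i1 RAW r1
#2 head=2: add+and i2,i3 pair
#3 head=4: or+st i4,i5 pair
#4 head=6: add i6 WAW r1
#5 head=7: mul i7 no-port MUL/MEM
#6 head=8: ld+beq i8,i9 pair
#7 head=10: ld i10 tail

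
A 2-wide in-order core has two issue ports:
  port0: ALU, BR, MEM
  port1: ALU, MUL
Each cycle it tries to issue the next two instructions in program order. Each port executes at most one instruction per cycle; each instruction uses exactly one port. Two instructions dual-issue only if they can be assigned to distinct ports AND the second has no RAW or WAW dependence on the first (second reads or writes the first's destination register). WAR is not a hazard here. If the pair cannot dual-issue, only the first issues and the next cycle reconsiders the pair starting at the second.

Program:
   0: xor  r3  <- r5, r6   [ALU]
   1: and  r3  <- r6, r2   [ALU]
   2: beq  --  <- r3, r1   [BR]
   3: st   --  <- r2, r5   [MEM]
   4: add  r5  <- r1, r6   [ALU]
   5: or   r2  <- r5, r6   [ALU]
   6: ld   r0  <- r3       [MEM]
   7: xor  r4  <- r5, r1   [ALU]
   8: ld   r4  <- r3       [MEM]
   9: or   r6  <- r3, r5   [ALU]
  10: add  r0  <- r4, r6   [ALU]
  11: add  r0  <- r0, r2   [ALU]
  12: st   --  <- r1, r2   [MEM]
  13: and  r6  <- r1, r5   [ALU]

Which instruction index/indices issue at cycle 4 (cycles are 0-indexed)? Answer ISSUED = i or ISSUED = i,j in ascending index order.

ISSUED = 5,6

#0 head=0: xor.ALU i0 WAW r3
#1 head=1: and.ALU i1 RAW r3
#2 head=2: beq.BR i2 no-port BR/MEM
#3 head=3: st.MEM;add.ALU i3,i4 pair
#4 head=5: or.ALU;ld.MEM i5,i6 pair
#5 head=7: xor.ALU i7 WAW r4
#6 head=8: ld.MEM;or.ALU i8,i9 pair
#7 head=10: add.ALU i10 RAW+WAW r0
#8 head=11: add.ALU;st.MEM i11,i12 pair
#9 head=13: and.ALU i13 tail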